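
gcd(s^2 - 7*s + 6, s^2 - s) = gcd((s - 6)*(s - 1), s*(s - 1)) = s - 1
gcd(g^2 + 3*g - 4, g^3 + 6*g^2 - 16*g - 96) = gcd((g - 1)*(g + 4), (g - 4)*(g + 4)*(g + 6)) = g + 4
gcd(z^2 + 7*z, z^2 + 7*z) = z^2 + 7*z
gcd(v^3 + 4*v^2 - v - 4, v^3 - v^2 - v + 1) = v^2 - 1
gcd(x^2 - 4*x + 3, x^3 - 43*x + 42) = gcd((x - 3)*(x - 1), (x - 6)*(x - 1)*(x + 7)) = x - 1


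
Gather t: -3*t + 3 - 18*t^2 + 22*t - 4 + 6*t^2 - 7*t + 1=-12*t^2 + 12*t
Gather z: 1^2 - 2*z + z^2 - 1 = z^2 - 2*z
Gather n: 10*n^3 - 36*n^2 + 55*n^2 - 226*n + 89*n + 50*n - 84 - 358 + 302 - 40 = 10*n^3 + 19*n^2 - 87*n - 180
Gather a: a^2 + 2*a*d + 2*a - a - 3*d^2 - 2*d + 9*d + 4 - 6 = a^2 + a*(2*d + 1) - 3*d^2 + 7*d - 2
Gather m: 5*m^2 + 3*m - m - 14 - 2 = 5*m^2 + 2*m - 16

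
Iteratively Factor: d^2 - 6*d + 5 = (d - 1)*(d - 5)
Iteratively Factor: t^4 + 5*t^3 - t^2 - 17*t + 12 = (t - 1)*(t^3 + 6*t^2 + 5*t - 12) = (t - 1)*(t + 3)*(t^2 + 3*t - 4) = (t - 1)^2*(t + 3)*(t + 4)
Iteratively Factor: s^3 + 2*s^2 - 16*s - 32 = (s + 2)*(s^2 - 16) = (s + 2)*(s + 4)*(s - 4)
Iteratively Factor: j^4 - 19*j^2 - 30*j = (j - 5)*(j^3 + 5*j^2 + 6*j) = j*(j - 5)*(j^2 + 5*j + 6) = j*(j - 5)*(j + 3)*(j + 2)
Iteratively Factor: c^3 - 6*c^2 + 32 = (c - 4)*(c^2 - 2*c - 8) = (c - 4)*(c + 2)*(c - 4)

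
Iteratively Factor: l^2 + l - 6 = (l - 2)*(l + 3)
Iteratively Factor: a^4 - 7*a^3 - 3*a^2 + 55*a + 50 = (a + 2)*(a^3 - 9*a^2 + 15*a + 25) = (a - 5)*(a + 2)*(a^2 - 4*a - 5) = (a - 5)^2*(a + 2)*(a + 1)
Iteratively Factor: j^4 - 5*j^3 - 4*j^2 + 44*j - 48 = (j - 4)*(j^3 - j^2 - 8*j + 12) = (j - 4)*(j - 2)*(j^2 + j - 6) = (j - 4)*(j - 2)^2*(j + 3)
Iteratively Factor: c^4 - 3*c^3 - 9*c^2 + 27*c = (c)*(c^3 - 3*c^2 - 9*c + 27) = c*(c + 3)*(c^2 - 6*c + 9) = c*(c - 3)*(c + 3)*(c - 3)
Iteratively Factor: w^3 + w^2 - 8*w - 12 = (w - 3)*(w^2 + 4*w + 4) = (w - 3)*(w + 2)*(w + 2)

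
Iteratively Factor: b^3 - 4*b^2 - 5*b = (b - 5)*(b^2 + b) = b*(b - 5)*(b + 1)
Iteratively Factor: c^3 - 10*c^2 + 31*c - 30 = (c - 5)*(c^2 - 5*c + 6) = (c - 5)*(c - 3)*(c - 2)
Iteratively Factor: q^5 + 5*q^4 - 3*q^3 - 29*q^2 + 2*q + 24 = (q - 2)*(q^4 + 7*q^3 + 11*q^2 - 7*q - 12) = (q - 2)*(q + 3)*(q^3 + 4*q^2 - q - 4) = (q - 2)*(q + 1)*(q + 3)*(q^2 + 3*q - 4) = (q - 2)*(q - 1)*(q + 1)*(q + 3)*(q + 4)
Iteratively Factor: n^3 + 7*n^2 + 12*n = (n)*(n^2 + 7*n + 12) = n*(n + 4)*(n + 3)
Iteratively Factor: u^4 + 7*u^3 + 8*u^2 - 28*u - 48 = (u + 4)*(u^3 + 3*u^2 - 4*u - 12) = (u + 2)*(u + 4)*(u^2 + u - 6) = (u - 2)*(u + 2)*(u + 4)*(u + 3)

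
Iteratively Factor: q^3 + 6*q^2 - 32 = (q + 4)*(q^2 + 2*q - 8) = (q + 4)^2*(q - 2)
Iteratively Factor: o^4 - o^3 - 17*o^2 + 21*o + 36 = (o + 4)*(o^3 - 5*o^2 + 3*o + 9) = (o - 3)*(o + 4)*(o^2 - 2*o - 3) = (o - 3)*(o + 1)*(o + 4)*(o - 3)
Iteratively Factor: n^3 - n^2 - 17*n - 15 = (n + 3)*(n^2 - 4*n - 5) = (n - 5)*(n + 3)*(n + 1)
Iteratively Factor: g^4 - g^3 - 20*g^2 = (g)*(g^3 - g^2 - 20*g) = g*(g - 5)*(g^2 + 4*g) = g*(g - 5)*(g + 4)*(g)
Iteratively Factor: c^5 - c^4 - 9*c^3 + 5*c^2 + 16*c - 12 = (c - 1)*(c^4 - 9*c^2 - 4*c + 12) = (c - 1)^2*(c^3 + c^2 - 8*c - 12) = (c - 1)^2*(c + 2)*(c^2 - c - 6) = (c - 1)^2*(c + 2)^2*(c - 3)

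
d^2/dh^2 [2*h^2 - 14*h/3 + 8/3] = 4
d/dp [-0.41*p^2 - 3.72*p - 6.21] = -0.82*p - 3.72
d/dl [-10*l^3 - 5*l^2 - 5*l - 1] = -30*l^2 - 10*l - 5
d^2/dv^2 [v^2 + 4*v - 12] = 2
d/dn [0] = 0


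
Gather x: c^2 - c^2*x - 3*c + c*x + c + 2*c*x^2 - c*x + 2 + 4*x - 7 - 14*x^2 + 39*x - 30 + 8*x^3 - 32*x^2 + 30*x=c^2 - 2*c + 8*x^3 + x^2*(2*c - 46) + x*(73 - c^2) - 35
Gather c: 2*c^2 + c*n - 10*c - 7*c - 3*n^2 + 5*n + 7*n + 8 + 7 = 2*c^2 + c*(n - 17) - 3*n^2 + 12*n + 15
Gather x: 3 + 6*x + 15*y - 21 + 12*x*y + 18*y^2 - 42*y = x*(12*y + 6) + 18*y^2 - 27*y - 18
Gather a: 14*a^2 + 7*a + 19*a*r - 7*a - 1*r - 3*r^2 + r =14*a^2 + 19*a*r - 3*r^2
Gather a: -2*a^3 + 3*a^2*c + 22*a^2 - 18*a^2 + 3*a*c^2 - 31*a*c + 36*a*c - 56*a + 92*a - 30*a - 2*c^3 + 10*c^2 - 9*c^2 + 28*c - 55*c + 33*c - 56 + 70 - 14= -2*a^3 + a^2*(3*c + 4) + a*(3*c^2 + 5*c + 6) - 2*c^3 + c^2 + 6*c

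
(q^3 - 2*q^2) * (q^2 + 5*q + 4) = q^5 + 3*q^4 - 6*q^3 - 8*q^2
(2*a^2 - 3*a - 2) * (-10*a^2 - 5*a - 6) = -20*a^4 + 20*a^3 + 23*a^2 + 28*a + 12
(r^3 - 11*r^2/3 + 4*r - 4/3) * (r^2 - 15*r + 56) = r^5 - 56*r^4/3 + 115*r^3 - 800*r^2/3 + 244*r - 224/3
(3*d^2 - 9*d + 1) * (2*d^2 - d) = 6*d^4 - 21*d^3 + 11*d^2 - d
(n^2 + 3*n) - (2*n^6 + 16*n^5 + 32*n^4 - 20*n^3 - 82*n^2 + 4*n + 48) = -2*n^6 - 16*n^5 - 32*n^4 + 20*n^3 + 83*n^2 - n - 48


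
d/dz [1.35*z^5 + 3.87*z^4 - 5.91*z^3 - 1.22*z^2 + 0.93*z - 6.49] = 6.75*z^4 + 15.48*z^3 - 17.73*z^2 - 2.44*z + 0.93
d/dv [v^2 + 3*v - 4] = 2*v + 3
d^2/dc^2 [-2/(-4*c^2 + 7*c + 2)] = 4*(16*c^2 - 28*c - (8*c - 7)^2 - 8)/(-4*c^2 + 7*c + 2)^3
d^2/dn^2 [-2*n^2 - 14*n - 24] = -4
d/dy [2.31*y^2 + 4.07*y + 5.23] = 4.62*y + 4.07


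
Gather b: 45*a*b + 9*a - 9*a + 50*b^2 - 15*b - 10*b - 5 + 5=50*b^2 + b*(45*a - 25)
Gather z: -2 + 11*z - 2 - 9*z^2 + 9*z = -9*z^2 + 20*z - 4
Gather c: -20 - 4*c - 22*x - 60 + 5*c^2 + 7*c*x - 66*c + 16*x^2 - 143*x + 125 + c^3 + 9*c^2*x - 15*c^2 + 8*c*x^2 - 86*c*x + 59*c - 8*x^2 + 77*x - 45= c^3 + c^2*(9*x - 10) + c*(8*x^2 - 79*x - 11) + 8*x^2 - 88*x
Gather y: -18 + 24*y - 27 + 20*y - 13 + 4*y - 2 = 48*y - 60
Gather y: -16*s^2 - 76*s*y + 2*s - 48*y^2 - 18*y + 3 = -16*s^2 + 2*s - 48*y^2 + y*(-76*s - 18) + 3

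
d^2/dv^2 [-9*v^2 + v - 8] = -18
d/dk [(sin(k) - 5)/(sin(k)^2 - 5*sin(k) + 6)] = (10*sin(k) + cos(k)^2 - 20)*cos(k)/(sin(k)^2 - 5*sin(k) + 6)^2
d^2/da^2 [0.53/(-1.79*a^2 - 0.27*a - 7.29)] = (3.396346*a^2 + 0.512298*a - 0.53*(3.58*a + 0.27)*(7.16*a + 0.54) + 13.832046)/(1.79*a^2 + 0.27*a + 7.29)^3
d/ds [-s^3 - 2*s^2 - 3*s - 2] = -3*s^2 - 4*s - 3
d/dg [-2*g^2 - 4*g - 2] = -4*g - 4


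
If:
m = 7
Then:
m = 7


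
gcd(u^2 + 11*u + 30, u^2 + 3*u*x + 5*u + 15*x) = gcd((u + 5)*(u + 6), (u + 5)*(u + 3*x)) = u + 5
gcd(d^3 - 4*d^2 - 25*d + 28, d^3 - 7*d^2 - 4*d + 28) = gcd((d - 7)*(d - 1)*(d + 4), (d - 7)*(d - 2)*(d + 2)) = d - 7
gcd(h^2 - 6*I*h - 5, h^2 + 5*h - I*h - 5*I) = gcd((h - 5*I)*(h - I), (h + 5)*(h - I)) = h - I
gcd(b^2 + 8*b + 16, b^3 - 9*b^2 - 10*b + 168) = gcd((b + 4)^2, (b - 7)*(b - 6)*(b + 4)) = b + 4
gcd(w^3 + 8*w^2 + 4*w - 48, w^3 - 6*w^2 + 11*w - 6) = w - 2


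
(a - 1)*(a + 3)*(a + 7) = a^3 + 9*a^2 + 11*a - 21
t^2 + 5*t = t*(t + 5)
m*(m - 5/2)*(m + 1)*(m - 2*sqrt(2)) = m^4 - 2*sqrt(2)*m^3 - 3*m^3/2 - 5*m^2/2 + 3*sqrt(2)*m^2 + 5*sqrt(2)*m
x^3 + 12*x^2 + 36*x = x*(x + 6)^2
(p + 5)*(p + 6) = p^2 + 11*p + 30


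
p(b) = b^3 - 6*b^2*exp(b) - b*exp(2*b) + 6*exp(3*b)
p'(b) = -6*b^2*exp(b) + 3*b^2 - 2*b*exp(2*b) - 12*b*exp(b) + 18*exp(3*b) - exp(2*b)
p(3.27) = 105373.04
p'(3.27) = 319961.48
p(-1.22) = -4.19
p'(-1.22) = 6.74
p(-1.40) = -5.47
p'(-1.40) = 7.50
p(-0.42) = 1.11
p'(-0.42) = 8.18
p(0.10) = 7.91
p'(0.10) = 21.47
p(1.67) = 768.07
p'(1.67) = 2388.83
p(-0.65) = -0.57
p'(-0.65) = 6.66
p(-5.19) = -140.70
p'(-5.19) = 80.26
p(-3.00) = -29.68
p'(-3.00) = 26.12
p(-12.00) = -1728.01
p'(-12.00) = 432.00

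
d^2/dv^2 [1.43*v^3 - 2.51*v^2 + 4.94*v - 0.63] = 8.58*v - 5.02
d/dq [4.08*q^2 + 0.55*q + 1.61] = 8.16*q + 0.55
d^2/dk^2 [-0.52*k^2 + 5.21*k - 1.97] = -1.04000000000000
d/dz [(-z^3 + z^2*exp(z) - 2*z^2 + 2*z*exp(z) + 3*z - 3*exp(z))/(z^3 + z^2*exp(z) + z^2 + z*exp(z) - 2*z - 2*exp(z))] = (2*z^3*exp(z) + 8*z^2*exp(z) + z^2 + 2*z*exp(z) - exp(2*z) - 12*exp(z))/(z^4 + 2*z^3*exp(z) + 4*z^3 + z^2*exp(2*z) + 8*z^2*exp(z) + 4*z^2 + 4*z*exp(2*z) + 8*z*exp(z) + 4*exp(2*z))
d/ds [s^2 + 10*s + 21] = 2*s + 10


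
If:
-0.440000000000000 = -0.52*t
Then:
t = 0.85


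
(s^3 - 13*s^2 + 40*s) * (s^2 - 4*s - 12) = s^5 - 17*s^4 + 80*s^3 - 4*s^2 - 480*s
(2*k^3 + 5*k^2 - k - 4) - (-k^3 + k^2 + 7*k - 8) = 3*k^3 + 4*k^2 - 8*k + 4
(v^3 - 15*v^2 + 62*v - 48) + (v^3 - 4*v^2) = 2*v^3 - 19*v^2 + 62*v - 48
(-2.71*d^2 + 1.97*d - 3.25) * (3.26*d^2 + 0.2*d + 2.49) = -8.8346*d^4 + 5.8802*d^3 - 16.9489*d^2 + 4.2553*d - 8.0925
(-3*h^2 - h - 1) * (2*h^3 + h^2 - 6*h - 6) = -6*h^5 - 5*h^4 + 15*h^3 + 23*h^2 + 12*h + 6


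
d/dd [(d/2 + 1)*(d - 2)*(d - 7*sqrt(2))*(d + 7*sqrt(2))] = 2*d*(d^2 - 51)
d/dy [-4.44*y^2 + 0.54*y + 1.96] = 0.54 - 8.88*y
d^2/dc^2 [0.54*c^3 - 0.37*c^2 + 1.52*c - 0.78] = 3.24*c - 0.74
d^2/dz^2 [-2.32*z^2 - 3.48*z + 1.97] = -4.64000000000000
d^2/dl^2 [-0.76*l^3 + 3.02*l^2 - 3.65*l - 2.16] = 6.04 - 4.56*l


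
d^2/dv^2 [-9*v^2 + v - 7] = -18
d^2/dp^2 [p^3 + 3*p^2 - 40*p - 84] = 6*p + 6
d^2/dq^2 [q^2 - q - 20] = 2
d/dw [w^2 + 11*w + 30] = 2*w + 11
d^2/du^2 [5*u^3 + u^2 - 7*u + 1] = 30*u + 2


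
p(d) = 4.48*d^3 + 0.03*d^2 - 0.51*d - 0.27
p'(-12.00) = 1934.13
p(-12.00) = -7731.27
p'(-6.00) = 482.97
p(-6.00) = -963.81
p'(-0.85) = 9.15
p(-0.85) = -2.57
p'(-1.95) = 50.48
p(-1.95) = -32.38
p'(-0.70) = 6.03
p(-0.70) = -1.43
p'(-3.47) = 161.11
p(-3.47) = -185.32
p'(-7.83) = 823.01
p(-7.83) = -2145.06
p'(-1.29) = 21.78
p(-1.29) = -9.18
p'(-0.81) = 8.26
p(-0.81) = -2.22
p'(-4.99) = 333.85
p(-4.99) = -553.62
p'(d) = 13.44*d^2 + 0.06*d - 0.51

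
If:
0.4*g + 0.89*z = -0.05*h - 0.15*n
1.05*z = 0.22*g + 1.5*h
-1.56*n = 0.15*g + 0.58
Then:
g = 0.147442632952581 - 2.44551401552385*z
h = 1.0586753889435*z - 0.0216249194997119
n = 0.235145578415754*z - 0.385972048040312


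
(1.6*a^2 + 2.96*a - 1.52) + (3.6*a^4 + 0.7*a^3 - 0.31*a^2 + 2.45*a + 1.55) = 3.6*a^4 + 0.7*a^3 + 1.29*a^2 + 5.41*a + 0.03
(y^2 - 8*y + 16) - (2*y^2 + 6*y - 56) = -y^2 - 14*y + 72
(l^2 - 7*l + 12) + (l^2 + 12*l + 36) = 2*l^2 + 5*l + 48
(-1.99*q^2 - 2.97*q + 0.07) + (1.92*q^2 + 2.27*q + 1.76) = -0.0700000000000001*q^2 - 0.7*q + 1.83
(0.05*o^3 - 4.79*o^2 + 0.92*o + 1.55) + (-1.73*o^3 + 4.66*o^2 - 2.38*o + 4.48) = -1.68*o^3 - 0.13*o^2 - 1.46*o + 6.03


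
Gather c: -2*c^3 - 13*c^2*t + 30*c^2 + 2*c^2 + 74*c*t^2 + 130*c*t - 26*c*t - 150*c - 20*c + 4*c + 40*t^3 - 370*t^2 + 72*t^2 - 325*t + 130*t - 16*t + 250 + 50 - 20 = -2*c^3 + c^2*(32 - 13*t) + c*(74*t^2 + 104*t - 166) + 40*t^3 - 298*t^2 - 211*t + 280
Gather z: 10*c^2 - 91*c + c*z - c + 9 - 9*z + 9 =10*c^2 - 92*c + z*(c - 9) + 18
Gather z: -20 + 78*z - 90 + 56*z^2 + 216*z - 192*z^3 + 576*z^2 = -192*z^3 + 632*z^2 + 294*z - 110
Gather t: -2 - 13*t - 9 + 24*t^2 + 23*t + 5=24*t^2 + 10*t - 6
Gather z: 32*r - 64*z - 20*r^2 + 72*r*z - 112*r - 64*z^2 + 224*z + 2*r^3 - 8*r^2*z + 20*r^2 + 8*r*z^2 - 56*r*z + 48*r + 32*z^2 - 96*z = 2*r^3 - 32*r + z^2*(8*r - 32) + z*(-8*r^2 + 16*r + 64)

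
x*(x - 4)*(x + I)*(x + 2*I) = x^4 - 4*x^3 + 3*I*x^3 - 2*x^2 - 12*I*x^2 + 8*x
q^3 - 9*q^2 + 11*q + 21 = (q - 7)*(q - 3)*(q + 1)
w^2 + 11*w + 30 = (w + 5)*(w + 6)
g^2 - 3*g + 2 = (g - 2)*(g - 1)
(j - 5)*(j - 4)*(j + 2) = j^3 - 7*j^2 + 2*j + 40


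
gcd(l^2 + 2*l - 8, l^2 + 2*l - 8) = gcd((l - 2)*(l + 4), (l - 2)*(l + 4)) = l^2 + 2*l - 8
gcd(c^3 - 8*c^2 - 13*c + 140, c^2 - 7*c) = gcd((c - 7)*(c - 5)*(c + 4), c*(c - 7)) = c - 7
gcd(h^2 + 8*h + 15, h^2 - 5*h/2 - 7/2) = 1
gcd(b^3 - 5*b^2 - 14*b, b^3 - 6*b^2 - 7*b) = b^2 - 7*b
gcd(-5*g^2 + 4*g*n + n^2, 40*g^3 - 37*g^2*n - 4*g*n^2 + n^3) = 5*g^2 - 4*g*n - n^2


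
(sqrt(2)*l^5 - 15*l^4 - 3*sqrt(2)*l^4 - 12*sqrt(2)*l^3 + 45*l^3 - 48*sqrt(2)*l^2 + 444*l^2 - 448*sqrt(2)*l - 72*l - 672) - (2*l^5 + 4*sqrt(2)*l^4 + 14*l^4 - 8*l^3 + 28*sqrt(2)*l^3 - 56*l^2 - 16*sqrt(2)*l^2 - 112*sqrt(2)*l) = -2*l^5 + sqrt(2)*l^5 - 29*l^4 - 7*sqrt(2)*l^4 - 40*sqrt(2)*l^3 + 53*l^3 - 32*sqrt(2)*l^2 + 500*l^2 - 336*sqrt(2)*l - 72*l - 672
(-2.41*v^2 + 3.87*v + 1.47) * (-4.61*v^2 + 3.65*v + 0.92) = 11.1101*v^4 - 26.6372*v^3 + 5.1316*v^2 + 8.9259*v + 1.3524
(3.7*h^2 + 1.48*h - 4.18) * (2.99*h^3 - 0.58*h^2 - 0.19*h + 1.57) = 11.063*h^5 + 2.2792*h^4 - 14.0596*h^3 + 7.9522*h^2 + 3.1178*h - 6.5626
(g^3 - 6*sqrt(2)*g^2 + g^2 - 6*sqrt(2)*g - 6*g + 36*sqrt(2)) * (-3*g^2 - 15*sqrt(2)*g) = -3*g^5 - 3*g^4 + 3*sqrt(2)*g^4 + 3*sqrt(2)*g^3 + 198*g^3 - 18*sqrt(2)*g^2 + 180*g^2 - 1080*g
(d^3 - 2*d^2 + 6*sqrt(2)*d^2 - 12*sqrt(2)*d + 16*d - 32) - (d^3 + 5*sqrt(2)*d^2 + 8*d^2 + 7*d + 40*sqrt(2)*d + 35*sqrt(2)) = -10*d^2 + sqrt(2)*d^2 - 52*sqrt(2)*d + 9*d - 35*sqrt(2) - 32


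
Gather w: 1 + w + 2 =w + 3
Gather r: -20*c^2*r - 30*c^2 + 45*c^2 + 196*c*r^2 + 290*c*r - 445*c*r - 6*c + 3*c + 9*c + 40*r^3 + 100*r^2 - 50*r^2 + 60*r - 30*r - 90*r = 15*c^2 + 6*c + 40*r^3 + r^2*(196*c + 50) + r*(-20*c^2 - 155*c - 60)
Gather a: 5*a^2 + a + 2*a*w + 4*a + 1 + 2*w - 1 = 5*a^2 + a*(2*w + 5) + 2*w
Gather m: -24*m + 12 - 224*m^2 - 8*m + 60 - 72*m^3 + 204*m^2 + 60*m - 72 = -72*m^3 - 20*m^2 + 28*m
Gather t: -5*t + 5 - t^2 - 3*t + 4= -t^2 - 8*t + 9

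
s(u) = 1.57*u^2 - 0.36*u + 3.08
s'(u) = 3.14*u - 0.36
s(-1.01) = 5.05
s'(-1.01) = -3.53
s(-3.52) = 23.80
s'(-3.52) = -11.41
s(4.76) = 36.94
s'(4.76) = 14.59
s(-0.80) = 4.37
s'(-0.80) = -2.87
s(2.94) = 15.59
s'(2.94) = 8.87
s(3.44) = 20.42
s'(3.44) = 10.44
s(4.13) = 28.37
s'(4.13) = 12.61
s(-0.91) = 4.71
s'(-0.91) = -3.22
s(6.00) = 57.44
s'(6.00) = 18.48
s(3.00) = 16.13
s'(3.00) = 9.06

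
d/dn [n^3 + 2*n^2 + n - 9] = 3*n^2 + 4*n + 1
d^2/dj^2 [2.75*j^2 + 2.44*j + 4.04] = 5.50000000000000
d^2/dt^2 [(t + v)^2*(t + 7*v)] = 6*t + 18*v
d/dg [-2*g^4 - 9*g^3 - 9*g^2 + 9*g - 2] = -8*g^3 - 27*g^2 - 18*g + 9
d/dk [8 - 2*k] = -2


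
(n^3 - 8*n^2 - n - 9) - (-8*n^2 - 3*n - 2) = n^3 + 2*n - 7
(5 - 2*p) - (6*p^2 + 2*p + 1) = -6*p^2 - 4*p + 4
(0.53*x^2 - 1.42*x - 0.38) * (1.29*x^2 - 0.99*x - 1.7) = 0.6837*x^4 - 2.3565*x^3 + 0.0145999999999999*x^2 + 2.7902*x + 0.646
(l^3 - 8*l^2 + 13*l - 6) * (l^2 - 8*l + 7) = l^5 - 16*l^4 + 84*l^3 - 166*l^2 + 139*l - 42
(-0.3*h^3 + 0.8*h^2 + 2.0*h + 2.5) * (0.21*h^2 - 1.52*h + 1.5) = -0.063*h^5 + 0.624*h^4 - 1.246*h^3 - 1.315*h^2 - 0.8*h + 3.75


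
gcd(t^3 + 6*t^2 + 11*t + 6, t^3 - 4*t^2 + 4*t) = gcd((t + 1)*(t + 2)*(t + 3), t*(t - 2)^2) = 1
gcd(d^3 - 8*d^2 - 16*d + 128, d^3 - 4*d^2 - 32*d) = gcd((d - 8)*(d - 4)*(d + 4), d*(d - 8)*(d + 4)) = d^2 - 4*d - 32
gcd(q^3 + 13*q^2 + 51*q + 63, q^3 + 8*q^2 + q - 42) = q^2 + 10*q + 21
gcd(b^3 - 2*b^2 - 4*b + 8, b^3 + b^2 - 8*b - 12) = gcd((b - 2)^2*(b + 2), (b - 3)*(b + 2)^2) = b + 2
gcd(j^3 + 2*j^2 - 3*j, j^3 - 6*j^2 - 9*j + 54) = j + 3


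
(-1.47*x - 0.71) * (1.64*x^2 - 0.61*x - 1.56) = -2.4108*x^3 - 0.2677*x^2 + 2.7263*x + 1.1076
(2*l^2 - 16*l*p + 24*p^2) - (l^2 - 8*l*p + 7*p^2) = l^2 - 8*l*p + 17*p^2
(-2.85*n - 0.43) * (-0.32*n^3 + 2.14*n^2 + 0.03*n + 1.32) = 0.912*n^4 - 5.9614*n^3 - 1.0057*n^2 - 3.7749*n - 0.5676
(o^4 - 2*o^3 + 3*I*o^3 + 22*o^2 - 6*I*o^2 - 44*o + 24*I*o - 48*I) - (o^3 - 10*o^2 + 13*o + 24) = o^4 - 3*o^3 + 3*I*o^3 + 32*o^2 - 6*I*o^2 - 57*o + 24*I*o - 24 - 48*I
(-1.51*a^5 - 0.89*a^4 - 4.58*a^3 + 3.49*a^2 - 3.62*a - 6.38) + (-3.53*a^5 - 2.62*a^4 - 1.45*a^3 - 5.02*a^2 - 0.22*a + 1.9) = -5.04*a^5 - 3.51*a^4 - 6.03*a^3 - 1.53*a^2 - 3.84*a - 4.48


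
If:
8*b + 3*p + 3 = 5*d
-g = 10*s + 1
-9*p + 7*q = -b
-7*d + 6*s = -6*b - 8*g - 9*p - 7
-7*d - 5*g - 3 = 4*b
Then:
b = -59*s/79 - 27/79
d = 598*s/79 + 38/79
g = -10*s - 1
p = 1154*s/79 + 169/237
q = 10445*s/553 + 534/553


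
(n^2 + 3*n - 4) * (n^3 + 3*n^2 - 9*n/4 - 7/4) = n^5 + 6*n^4 + 11*n^3/4 - 41*n^2/2 + 15*n/4 + 7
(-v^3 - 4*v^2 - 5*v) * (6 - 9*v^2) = 9*v^5 + 36*v^4 + 39*v^3 - 24*v^2 - 30*v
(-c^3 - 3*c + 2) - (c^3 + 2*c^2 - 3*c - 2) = -2*c^3 - 2*c^2 + 4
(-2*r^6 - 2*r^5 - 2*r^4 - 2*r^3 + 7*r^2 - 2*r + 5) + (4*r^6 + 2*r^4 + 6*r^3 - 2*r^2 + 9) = 2*r^6 - 2*r^5 + 4*r^3 + 5*r^2 - 2*r + 14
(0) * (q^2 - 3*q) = 0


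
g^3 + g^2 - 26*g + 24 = (g - 4)*(g - 1)*(g + 6)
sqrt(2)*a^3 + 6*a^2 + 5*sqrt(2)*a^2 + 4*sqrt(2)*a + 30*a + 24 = (a + 4)*(a + 3*sqrt(2))*(sqrt(2)*a + sqrt(2))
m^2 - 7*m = m*(m - 7)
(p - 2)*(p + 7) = p^2 + 5*p - 14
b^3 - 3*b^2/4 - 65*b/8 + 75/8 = (b - 5/2)*(b - 5/4)*(b + 3)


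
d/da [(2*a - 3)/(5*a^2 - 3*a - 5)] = (-10*a^2 + 30*a - 19)/(25*a^4 - 30*a^3 - 41*a^2 + 30*a + 25)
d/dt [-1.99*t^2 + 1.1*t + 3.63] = 1.1 - 3.98*t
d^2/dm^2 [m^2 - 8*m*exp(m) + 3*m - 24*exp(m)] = -8*m*exp(m) - 40*exp(m) + 2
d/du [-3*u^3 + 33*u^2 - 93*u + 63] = -9*u^2 + 66*u - 93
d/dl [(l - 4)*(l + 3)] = 2*l - 1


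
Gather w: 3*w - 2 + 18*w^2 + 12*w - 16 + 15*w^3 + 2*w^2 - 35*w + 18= 15*w^3 + 20*w^2 - 20*w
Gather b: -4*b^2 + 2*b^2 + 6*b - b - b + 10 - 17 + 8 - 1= -2*b^2 + 4*b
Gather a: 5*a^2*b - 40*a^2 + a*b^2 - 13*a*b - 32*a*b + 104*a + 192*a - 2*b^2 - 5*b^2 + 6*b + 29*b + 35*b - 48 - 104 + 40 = a^2*(5*b - 40) + a*(b^2 - 45*b + 296) - 7*b^2 + 70*b - 112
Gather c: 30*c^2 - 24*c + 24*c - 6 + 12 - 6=30*c^2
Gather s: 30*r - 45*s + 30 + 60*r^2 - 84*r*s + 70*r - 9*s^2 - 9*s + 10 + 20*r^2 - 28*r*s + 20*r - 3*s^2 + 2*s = 80*r^2 + 120*r - 12*s^2 + s*(-112*r - 52) + 40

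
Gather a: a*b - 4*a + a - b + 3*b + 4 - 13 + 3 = a*(b - 3) + 2*b - 6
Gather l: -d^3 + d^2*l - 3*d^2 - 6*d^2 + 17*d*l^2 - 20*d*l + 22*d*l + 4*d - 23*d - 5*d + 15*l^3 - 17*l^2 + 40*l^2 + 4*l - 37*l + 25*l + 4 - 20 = -d^3 - 9*d^2 - 24*d + 15*l^3 + l^2*(17*d + 23) + l*(d^2 + 2*d - 8) - 16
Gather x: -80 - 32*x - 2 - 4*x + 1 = -36*x - 81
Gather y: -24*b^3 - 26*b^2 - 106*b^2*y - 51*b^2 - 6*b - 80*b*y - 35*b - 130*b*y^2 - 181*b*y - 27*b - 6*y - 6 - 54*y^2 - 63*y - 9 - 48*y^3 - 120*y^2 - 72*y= -24*b^3 - 77*b^2 - 68*b - 48*y^3 + y^2*(-130*b - 174) + y*(-106*b^2 - 261*b - 141) - 15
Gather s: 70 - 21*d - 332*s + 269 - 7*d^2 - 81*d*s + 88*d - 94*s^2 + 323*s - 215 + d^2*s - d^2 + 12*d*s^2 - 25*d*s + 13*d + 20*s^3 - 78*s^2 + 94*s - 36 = -8*d^2 + 80*d + 20*s^3 + s^2*(12*d - 172) + s*(d^2 - 106*d + 85) + 88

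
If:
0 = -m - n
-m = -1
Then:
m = 1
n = -1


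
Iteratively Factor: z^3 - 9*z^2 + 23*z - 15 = (z - 5)*(z^2 - 4*z + 3) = (z - 5)*(z - 1)*(z - 3)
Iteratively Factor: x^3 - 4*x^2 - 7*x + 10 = (x - 1)*(x^2 - 3*x - 10) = (x - 1)*(x + 2)*(x - 5)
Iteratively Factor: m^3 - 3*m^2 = (m)*(m^2 - 3*m) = m*(m - 3)*(m)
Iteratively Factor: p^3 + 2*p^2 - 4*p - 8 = (p + 2)*(p^2 - 4) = (p - 2)*(p + 2)*(p + 2)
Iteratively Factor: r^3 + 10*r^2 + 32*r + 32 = (r + 4)*(r^2 + 6*r + 8) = (r + 4)^2*(r + 2)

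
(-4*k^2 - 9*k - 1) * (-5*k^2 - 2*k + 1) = 20*k^4 + 53*k^3 + 19*k^2 - 7*k - 1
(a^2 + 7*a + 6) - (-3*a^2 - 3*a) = 4*a^2 + 10*a + 6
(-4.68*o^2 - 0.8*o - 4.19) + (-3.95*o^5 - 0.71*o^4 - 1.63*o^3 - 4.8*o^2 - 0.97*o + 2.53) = -3.95*o^5 - 0.71*o^4 - 1.63*o^3 - 9.48*o^2 - 1.77*o - 1.66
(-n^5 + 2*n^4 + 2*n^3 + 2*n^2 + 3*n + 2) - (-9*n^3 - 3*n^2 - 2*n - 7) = -n^5 + 2*n^4 + 11*n^3 + 5*n^2 + 5*n + 9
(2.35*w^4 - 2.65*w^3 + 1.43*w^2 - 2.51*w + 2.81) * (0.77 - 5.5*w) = -12.925*w^5 + 16.3845*w^4 - 9.9055*w^3 + 14.9061*w^2 - 17.3877*w + 2.1637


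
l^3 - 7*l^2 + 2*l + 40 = (l - 5)*(l - 4)*(l + 2)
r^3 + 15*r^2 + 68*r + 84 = (r + 2)*(r + 6)*(r + 7)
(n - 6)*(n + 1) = n^2 - 5*n - 6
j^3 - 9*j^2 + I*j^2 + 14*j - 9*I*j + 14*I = (j - 7)*(j - 2)*(j + I)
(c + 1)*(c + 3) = c^2 + 4*c + 3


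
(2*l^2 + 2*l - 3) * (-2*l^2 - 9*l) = -4*l^4 - 22*l^3 - 12*l^2 + 27*l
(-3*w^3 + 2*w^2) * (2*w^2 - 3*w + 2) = -6*w^5 + 13*w^4 - 12*w^3 + 4*w^2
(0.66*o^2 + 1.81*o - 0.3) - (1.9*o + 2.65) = 0.66*o^2 - 0.0899999999999999*o - 2.95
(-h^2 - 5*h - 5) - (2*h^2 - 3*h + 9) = -3*h^2 - 2*h - 14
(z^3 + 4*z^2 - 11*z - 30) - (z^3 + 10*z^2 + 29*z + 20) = -6*z^2 - 40*z - 50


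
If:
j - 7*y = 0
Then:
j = 7*y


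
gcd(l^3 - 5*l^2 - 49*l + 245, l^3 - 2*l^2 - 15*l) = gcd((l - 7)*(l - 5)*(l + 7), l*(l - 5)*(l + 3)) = l - 5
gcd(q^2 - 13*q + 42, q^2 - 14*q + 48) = q - 6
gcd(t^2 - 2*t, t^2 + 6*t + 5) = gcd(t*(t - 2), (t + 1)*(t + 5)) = 1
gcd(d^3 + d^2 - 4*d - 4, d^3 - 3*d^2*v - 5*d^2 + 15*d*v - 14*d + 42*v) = d + 2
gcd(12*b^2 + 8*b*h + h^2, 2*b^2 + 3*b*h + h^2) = 2*b + h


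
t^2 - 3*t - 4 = (t - 4)*(t + 1)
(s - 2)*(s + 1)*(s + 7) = s^3 + 6*s^2 - 9*s - 14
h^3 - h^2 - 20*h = h*(h - 5)*(h + 4)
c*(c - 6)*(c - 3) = c^3 - 9*c^2 + 18*c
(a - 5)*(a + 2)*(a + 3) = a^3 - 19*a - 30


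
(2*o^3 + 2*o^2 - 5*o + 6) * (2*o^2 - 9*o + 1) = 4*o^5 - 14*o^4 - 26*o^3 + 59*o^2 - 59*o + 6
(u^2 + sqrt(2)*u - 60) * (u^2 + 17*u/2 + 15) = u^4 + sqrt(2)*u^3 + 17*u^3/2 - 45*u^2 + 17*sqrt(2)*u^2/2 - 510*u + 15*sqrt(2)*u - 900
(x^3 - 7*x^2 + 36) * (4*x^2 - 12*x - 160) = 4*x^5 - 40*x^4 - 76*x^3 + 1264*x^2 - 432*x - 5760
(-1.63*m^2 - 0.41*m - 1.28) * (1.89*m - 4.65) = -3.0807*m^3 + 6.8046*m^2 - 0.5127*m + 5.952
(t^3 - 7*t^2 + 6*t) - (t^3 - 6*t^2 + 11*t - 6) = -t^2 - 5*t + 6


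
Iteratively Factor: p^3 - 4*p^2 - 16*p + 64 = (p - 4)*(p^2 - 16) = (p - 4)^2*(p + 4)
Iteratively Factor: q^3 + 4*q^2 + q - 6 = (q + 2)*(q^2 + 2*q - 3) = (q - 1)*(q + 2)*(q + 3)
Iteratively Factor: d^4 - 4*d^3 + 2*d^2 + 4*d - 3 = (d - 1)*(d^3 - 3*d^2 - d + 3) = (d - 1)*(d + 1)*(d^2 - 4*d + 3) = (d - 1)^2*(d + 1)*(d - 3)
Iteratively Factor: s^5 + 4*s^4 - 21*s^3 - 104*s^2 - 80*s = (s + 1)*(s^4 + 3*s^3 - 24*s^2 - 80*s) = s*(s + 1)*(s^3 + 3*s^2 - 24*s - 80) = s*(s - 5)*(s + 1)*(s^2 + 8*s + 16) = s*(s - 5)*(s + 1)*(s + 4)*(s + 4)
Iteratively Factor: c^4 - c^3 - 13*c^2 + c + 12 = (c - 4)*(c^3 + 3*c^2 - c - 3) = (c - 4)*(c - 1)*(c^2 + 4*c + 3) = (c - 4)*(c - 1)*(c + 3)*(c + 1)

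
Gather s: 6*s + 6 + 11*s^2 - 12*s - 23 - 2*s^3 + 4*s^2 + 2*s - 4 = -2*s^3 + 15*s^2 - 4*s - 21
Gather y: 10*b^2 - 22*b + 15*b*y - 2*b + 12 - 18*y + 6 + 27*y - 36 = 10*b^2 - 24*b + y*(15*b + 9) - 18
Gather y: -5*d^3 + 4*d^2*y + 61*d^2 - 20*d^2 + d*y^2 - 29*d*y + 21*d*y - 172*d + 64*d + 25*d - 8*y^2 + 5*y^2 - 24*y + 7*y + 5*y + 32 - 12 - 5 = -5*d^3 + 41*d^2 - 83*d + y^2*(d - 3) + y*(4*d^2 - 8*d - 12) + 15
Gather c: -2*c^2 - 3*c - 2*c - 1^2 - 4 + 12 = -2*c^2 - 5*c + 7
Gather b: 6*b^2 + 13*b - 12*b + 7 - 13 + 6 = 6*b^2 + b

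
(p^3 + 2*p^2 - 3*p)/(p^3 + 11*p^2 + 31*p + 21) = p*(p - 1)/(p^2 + 8*p + 7)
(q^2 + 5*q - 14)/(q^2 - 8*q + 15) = (q^2 + 5*q - 14)/(q^2 - 8*q + 15)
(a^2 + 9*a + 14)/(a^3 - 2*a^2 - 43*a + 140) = (a + 2)/(a^2 - 9*a + 20)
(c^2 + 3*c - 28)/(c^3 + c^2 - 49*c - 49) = (c - 4)/(c^2 - 6*c - 7)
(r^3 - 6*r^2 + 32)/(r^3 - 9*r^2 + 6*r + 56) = (r - 4)/(r - 7)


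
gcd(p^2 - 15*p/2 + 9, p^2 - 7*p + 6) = p - 6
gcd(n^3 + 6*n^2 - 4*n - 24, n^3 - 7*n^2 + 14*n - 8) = n - 2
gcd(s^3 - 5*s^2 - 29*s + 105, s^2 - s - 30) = s + 5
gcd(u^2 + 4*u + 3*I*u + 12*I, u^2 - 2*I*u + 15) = u + 3*I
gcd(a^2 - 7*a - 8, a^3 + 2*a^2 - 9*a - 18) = 1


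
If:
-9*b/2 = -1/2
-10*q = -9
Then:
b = 1/9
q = 9/10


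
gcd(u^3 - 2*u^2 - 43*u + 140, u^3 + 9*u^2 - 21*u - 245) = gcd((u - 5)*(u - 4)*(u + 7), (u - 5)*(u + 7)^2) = u^2 + 2*u - 35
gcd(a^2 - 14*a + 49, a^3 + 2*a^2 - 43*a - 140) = a - 7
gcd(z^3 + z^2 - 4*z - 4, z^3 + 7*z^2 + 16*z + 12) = z + 2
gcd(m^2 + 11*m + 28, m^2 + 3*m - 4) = m + 4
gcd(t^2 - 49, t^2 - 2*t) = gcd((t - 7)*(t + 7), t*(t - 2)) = 1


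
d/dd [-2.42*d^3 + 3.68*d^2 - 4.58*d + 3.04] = -7.26*d^2 + 7.36*d - 4.58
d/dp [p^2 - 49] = 2*p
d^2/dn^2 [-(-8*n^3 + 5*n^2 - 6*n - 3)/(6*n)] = 8/3 + n^(-3)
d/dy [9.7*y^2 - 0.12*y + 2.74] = 19.4*y - 0.12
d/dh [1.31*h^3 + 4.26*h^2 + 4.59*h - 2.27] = 3.93*h^2 + 8.52*h + 4.59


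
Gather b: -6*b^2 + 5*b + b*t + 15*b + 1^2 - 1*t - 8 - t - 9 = -6*b^2 + b*(t + 20) - 2*t - 16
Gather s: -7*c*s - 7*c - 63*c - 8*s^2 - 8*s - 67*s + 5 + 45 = -70*c - 8*s^2 + s*(-7*c - 75) + 50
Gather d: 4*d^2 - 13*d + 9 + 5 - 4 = 4*d^2 - 13*d + 10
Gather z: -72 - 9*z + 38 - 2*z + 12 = -11*z - 22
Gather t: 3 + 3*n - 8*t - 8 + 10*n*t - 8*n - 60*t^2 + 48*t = -5*n - 60*t^2 + t*(10*n + 40) - 5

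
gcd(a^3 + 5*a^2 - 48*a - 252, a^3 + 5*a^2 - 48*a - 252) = a^3 + 5*a^2 - 48*a - 252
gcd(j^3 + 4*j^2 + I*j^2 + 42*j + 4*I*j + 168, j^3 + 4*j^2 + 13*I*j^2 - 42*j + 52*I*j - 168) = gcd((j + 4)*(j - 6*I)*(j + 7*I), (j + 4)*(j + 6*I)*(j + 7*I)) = j^2 + j*(4 + 7*I) + 28*I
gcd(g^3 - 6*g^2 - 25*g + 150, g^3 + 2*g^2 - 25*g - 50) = g^2 - 25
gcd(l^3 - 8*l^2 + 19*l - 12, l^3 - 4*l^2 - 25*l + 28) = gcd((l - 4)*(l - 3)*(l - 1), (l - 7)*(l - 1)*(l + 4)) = l - 1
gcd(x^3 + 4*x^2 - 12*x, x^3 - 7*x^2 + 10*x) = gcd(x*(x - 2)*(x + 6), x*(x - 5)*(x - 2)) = x^2 - 2*x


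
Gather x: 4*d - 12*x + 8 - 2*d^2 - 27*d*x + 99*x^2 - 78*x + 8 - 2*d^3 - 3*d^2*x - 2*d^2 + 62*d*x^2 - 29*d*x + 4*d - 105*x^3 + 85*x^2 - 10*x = -2*d^3 - 4*d^2 + 8*d - 105*x^3 + x^2*(62*d + 184) + x*(-3*d^2 - 56*d - 100) + 16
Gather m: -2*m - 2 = -2*m - 2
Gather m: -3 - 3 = -6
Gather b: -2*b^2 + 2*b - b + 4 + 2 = -2*b^2 + b + 6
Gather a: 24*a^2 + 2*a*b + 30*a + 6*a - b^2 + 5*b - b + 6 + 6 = 24*a^2 + a*(2*b + 36) - b^2 + 4*b + 12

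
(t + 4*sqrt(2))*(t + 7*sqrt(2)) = t^2 + 11*sqrt(2)*t + 56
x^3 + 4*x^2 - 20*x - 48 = (x - 4)*(x + 2)*(x + 6)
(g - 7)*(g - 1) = g^2 - 8*g + 7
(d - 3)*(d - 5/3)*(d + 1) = d^3 - 11*d^2/3 + d/3 + 5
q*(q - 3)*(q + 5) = q^3 + 2*q^2 - 15*q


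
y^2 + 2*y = y*(y + 2)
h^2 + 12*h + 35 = (h + 5)*(h + 7)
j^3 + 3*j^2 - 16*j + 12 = (j - 2)*(j - 1)*(j + 6)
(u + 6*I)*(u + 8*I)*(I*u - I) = I*u^3 - 14*u^2 - I*u^2 + 14*u - 48*I*u + 48*I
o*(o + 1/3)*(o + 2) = o^3 + 7*o^2/3 + 2*o/3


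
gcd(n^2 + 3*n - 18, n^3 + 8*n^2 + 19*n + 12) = 1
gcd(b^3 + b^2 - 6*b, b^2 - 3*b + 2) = b - 2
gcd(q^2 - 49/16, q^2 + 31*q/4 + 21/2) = q + 7/4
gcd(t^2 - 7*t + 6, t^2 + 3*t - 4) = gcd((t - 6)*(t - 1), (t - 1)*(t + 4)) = t - 1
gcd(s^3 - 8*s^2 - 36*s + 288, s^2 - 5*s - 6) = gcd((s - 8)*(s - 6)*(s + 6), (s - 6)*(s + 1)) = s - 6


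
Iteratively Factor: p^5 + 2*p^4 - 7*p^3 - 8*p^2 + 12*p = (p)*(p^4 + 2*p^3 - 7*p^2 - 8*p + 12) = p*(p + 3)*(p^3 - p^2 - 4*p + 4) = p*(p + 2)*(p + 3)*(p^2 - 3*p + 2) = p*(p - 2)*(p + 2)*(p + 3)*(p - 1)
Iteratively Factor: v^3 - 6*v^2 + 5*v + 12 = (v - 4)*(v^2 - 2*v - 3) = (v - 4)*(v + 1)*(v - 3)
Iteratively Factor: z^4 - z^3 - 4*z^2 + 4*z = (z)*(z^3 - z^2 - 4*z + 4) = z*(z + 2)*(z^2 - 3*z + 2) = z*(z - 1)*(z + 2)*(z - 2)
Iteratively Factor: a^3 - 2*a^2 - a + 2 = (a - 2)*(a^2 - 1) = (a - 2)*(a + 1)*(a - 1)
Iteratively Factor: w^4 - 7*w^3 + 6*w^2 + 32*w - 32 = (w - 4)*(w^3 - 3*w^2 - 6*w + 8) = (w - 4)*(w - 1)*(w^2 - 2*w - 8) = (w - 4)*(w - 1)*(w + 2)*(w - 4)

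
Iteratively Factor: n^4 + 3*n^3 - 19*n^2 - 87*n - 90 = (n + 3)*(n^3 - 19*n - 30) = (n + 2)*(n + 3)*(n^2 - 2*n - 15) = (n - 5)*(n + 2)*(n + 3)*(n + 3)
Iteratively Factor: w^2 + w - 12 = (w - 3)*(w + 4)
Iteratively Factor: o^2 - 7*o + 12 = (o - 3)*(o - 4)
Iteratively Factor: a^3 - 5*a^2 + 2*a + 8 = (a - 4)*(a^2 - a - 2) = (a - 4)*(a - 2)*(a + 1)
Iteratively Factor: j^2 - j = (j - 1)*(j)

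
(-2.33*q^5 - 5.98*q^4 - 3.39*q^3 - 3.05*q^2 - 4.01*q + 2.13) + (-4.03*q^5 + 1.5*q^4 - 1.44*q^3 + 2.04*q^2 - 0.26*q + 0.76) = -6.36*q^5 - 4.48*q^4 - 4.83*q^3 - 1.01*q^2 - 4.27*q + 2.89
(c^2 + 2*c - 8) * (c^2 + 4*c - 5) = c^4 + 6*c^3 - 5*c^2 - 42*c + 40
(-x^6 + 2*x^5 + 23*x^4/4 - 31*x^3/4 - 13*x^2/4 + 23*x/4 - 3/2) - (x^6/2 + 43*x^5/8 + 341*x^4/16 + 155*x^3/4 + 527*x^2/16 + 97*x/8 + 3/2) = -3*x^6/2 - 27*x^5/8 - 249*x^4/16 - 93*x^3/2 - 579*x^2/16 - 51*x/8 - 3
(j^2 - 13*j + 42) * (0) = 0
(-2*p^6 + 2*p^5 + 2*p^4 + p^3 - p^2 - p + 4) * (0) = 0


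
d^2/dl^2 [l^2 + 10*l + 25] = 2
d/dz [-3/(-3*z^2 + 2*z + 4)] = 6*(1 - 3*z)/(-3*z^2 + 2*z + 4)^2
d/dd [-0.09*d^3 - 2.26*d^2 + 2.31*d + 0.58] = -0.27*d^2 - 4.52*d + 2.31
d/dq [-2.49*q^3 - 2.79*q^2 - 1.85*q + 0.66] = -7.47*q^2 - 5.58*q - 1.85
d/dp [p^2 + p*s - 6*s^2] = 2*p + s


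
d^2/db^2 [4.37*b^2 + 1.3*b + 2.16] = 8.74000000000000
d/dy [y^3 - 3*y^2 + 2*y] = 3*y^2 - 6*y + 2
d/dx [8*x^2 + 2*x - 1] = 16*x + 2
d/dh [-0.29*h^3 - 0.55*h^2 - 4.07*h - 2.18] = -0.87*h^2 - 1.1*h - 4.07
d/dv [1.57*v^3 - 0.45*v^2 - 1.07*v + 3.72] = 4.71*v^2 - 0.9*v - 1.07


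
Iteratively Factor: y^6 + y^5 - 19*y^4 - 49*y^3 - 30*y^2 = (y + 2)*(y^5 - y^4 - 17*y^3 - 15*y^2) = y*(y + 2)*(y^4 - y^3 - 17*y^2 - 15*y) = y^2*(y + 2)*(y^3 - y^2 - 17*y - 15) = y^2*(y + 2)*(y + 3)*(y^2 - 4*y - 5) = y^2*(y + 1)*(y + 2)*(y + 3)*(y - 5)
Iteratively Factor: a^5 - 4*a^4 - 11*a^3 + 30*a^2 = (a)*(a^4 - 4*a^3 - 11*a^2 + 30*a) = a*(a - 2)*(a^3 - 2*a^2 - 15*a) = a^2*(a - 2)*(a^2 - 2*a - 15) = a^2*(a - 2)*(a + 3)*(a - 5)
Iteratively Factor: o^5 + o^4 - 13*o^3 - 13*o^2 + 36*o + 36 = (o + 1)*(o^4 - 13*o^2 + 36) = (o + 1)*(o + 3)*(o^3 - 3*o^2 - 4*o + 12) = (o + 1)*(o + 2)*(o + 3)*(o^2 - 5*o + 6) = (o - 3)*(o + 1)*(o + 2)*(o + 3)*(o - 2)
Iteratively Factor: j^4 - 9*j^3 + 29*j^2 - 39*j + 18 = (j - 1)*(j^3 - 8*j^2 + 21*j - 18) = (j - 3)*(j - 1)*(j^2 - 5*j + 6) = (j - 3)^2*(j - 1)*(j - 2)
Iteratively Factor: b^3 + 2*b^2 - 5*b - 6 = (b - 2)*(b^2 + 4*b + 3) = (b - 2)*(b + 3)*(b + 1)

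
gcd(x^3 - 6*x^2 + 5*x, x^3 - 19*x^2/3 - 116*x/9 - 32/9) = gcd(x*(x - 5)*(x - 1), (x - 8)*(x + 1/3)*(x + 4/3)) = 1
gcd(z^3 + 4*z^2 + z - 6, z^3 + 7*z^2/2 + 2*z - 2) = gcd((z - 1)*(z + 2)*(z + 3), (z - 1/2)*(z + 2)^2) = z + 2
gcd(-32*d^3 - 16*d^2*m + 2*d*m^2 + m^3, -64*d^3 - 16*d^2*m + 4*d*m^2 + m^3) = 16*d^2 - m^2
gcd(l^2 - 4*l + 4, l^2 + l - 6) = l - 2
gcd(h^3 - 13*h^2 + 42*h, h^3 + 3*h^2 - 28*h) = h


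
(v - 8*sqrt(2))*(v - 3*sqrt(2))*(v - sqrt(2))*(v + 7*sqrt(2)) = v^4 - 5*sqrt(2)*v^3 - 98*v^2 + 442*sqrt(2)*v - 672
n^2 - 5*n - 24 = (n - 8)*(n + 3)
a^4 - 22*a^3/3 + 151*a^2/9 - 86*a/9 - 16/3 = (a - 3)*(a - 8/3)*(a - 2)*(a + 1/3)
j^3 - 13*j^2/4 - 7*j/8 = j*(j - 7/2)*(j + 1/4)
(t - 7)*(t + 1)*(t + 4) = t^3 - 2*t^2 - 31*t - 28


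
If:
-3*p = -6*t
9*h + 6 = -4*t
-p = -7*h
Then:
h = -6/23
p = -42/23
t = -21/23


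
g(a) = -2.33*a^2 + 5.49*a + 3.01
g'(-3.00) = 19.47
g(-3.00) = -34.43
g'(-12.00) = 61.41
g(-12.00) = -398.39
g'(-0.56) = 8.10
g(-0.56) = -0.80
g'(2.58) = -6.53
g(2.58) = 1.66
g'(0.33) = 3.95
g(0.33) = 4.57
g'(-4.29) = 25.48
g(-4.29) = -63.42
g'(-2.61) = 17.65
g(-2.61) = -27.19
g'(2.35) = -5.46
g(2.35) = 3.04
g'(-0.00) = 5.49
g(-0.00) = 3.01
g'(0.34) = 3.91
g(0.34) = 4.61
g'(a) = 5.49 - 4.66*a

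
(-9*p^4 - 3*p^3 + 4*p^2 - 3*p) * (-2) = 18*p^4 + 6*p^3 - 8*p^2 + 6*p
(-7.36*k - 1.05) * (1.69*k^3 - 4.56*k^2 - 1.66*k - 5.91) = -12.4384*k^4 + 31.7871*k^3 + 17.0056*k^2 + 45.2406*k + 6.2055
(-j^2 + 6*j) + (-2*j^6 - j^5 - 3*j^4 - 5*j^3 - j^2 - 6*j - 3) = -2*j^6 - j^5 - 3*j^4 - 5*j^3 - 2*j^2 - 3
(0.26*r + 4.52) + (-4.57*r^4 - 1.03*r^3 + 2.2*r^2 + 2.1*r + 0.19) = -4.57*r^4 - 1.03*r^3 + 2.2*r^2 + 2.36*r + 4.71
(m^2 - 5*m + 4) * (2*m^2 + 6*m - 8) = 2*m^4 - 4*m^3 - 30*m^2 + 64*m - 32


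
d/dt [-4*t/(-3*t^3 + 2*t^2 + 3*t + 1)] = 4*(-6*t^3 + 2*t^2 - 1)/(9*t^6 - 12*t^5 - 14*t^4 + 6*t^3 + 13*t^2 + 6*t + 1)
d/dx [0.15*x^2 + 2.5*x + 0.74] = 0.3*x + 2.5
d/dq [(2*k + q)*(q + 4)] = 2*k + 2*q + 4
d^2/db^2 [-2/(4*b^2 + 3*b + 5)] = 4*(16*b^2 + 12*b - (8*b + 3)^2 + 20)/(4*b^2 + 3*b + 5)^3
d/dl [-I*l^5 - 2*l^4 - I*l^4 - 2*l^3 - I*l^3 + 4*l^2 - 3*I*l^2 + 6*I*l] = -5*I*l^4 - 4*l^3*(2 + I) - 3*l^2*(2 + I) + 2*l*(4 - 3*I) + 6*I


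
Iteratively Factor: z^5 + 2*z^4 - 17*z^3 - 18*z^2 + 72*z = (z)*(z^4 + 2*z^3 - 17*z^2 - 18*z + 72) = z*(z - 3)*(z^3 + 5*z^2 - 2*z - 24) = z*(z - 3)*(z + 4)*(z^2 + z - 6) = z*(z - 3)*(z + 3)*(z + 4)*(z - 2)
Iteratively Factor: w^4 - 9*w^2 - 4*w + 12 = (w - 1)*(w^3 + w^2 - 8*w - 12) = (w - 3)*(w - 1)*(w^2 + 4*w + 4) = (w - 3)*(w - 1)*(w + 2)*(w + 2)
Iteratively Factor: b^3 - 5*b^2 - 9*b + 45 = (b - 5)*(b^2 - 9) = (b - 5)*(b + 3)*(b - 3)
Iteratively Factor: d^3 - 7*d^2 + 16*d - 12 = (d - 3)*(d^2 - 4*d + 4) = (d - 3)*(d - 2)*(d - 2)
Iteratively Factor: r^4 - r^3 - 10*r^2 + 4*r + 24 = (r - 3)*(r^3 + 2*r^2 - 4*r - 8) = (r - 3)*(r + 2)*(r^2 - 4) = (r - 3)*(r - 2)*(r + 2)*(r + 2)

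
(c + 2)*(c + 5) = c^2 + 7*c + 10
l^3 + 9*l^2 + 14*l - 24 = (l - 1)*(l + 4)*(l + 6)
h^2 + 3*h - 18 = (h - 3)*(h + 6)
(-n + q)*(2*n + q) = -2*n^2 + n*q + q^2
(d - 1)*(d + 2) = d^2 + d - 2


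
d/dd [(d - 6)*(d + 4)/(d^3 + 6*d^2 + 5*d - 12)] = (-d^2 + 12*d + 9)/(d^4 + 4*d^3 - 2*d^2 - 12*d + 9)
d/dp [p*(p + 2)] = 2*p + 2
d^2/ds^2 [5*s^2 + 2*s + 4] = 10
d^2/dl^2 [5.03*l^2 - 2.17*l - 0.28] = 10.0600000000000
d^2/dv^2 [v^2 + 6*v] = 2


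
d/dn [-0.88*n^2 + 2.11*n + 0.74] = 2.11 - 1.76*n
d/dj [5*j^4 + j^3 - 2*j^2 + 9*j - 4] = 20*j^3 + 3*j^2 - 4*j + 9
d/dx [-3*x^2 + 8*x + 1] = 8 - 6*x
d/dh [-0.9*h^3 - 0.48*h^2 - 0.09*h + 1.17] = -2.7*h^2 - 0.96*h - 0.09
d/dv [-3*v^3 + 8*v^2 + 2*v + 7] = -9*v^2 + 16*v + 2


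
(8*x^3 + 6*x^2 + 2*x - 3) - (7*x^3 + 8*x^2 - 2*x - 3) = x^3 - 2*x^2 + 4*x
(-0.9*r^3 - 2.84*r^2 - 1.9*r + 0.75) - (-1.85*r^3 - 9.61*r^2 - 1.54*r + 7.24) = 0.95*r^3 + 6.77*r^2 - 0.36*r - 6.49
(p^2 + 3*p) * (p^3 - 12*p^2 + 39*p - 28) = p^5 - 9*p^4 + 3*p^3 + 89*p^2 - 84*p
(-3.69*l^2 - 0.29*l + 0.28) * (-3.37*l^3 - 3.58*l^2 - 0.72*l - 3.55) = 12.4353*l^5 + 14.1875*l^4 + 2.7514*l^3 + 12.3059*l^2 + 0.8279*l - 0.994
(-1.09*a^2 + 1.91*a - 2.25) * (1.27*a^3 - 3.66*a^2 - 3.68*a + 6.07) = -1.3843*a^5 + 6.4151*a^4 - 5.8369*a^3 - 5.4101*a^2 + 19.8737*a - 13.6575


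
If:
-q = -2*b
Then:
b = q/2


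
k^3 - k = k*(k - 1)*(k + 1)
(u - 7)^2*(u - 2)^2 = u^4 - 18*u^3 + 109*u^2 - 252*u + 196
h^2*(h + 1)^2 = h^4 + 2*h^3 + h^2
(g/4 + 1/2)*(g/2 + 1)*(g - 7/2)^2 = g^4/8 - 3*g^3/8 - 47*g^2/32 + 21*g/8 + 49/8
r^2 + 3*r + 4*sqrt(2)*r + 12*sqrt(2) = (r + 3)*(r + 4*sqrt(2))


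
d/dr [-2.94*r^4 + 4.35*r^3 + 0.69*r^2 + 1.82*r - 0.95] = -11.76*r^3 + 13.05*r^2 + 1.38*r + 1.82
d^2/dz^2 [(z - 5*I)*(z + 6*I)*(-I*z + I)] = 2*I*(-3*z + 1 - I)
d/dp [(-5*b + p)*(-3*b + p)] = -8*b + 2*p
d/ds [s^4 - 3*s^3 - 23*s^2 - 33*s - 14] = 4*s^3 - 9*s^2 - 46*s - 33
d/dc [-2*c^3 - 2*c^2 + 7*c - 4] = -6*c^2 - 4*c + 7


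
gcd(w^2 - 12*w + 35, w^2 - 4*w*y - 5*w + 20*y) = w - 5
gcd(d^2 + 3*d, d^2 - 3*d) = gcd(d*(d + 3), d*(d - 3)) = d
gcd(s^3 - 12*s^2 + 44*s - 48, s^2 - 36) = s - 6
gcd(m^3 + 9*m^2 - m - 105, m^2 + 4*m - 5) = m + 5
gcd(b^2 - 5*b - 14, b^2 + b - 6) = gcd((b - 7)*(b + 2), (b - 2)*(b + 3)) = 1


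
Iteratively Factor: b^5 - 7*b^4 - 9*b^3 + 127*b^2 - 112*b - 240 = (b - 3)*(b^4 - 4*b^3 - 21*b^2 + 64*b + 80) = (b - 3)*(b + 4)*(b^3 - 8*b^2 + 11*b + 20) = (b - 3)*(b + 1)*(b + 4)*(b^2 - 9*b + 20) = (b - 4)*(b - 3)*(b + 1)*(b + 4)*(b - 5)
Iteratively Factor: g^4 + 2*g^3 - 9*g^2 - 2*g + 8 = (g - 1)*(g^3 + 3*g^2 - 6*g - 8) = (g - 1)*(g + 4)*(g^2 - g - 2) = (g - 1)*(g + 1)*(g + 4)*(g - 2)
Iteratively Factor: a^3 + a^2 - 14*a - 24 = (a + 3)*(a^2 - 2*a - 8) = (a - 4)*(a + 3)*(a + 2)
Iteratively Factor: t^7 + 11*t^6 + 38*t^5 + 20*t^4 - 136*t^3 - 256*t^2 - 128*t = (t)*(t^6 + 11*t^5 + 38*t^4 + 20*t^3 - 136*t^2 - 256*t - 128) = t*(t + 2)*(t^5 + 9*t^4 + 20*t^3 - 20*t^2 - 96*t - 64) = t*(t + 2)*(t + 4)*(t^4 + 5*t^3 - 20*t - 16) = t*(t + 2)^2*(t + 4)*(t^3 + 3*t^2 - 6*t - 8) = t*(t - 2)*(t + 2)^2*(t + 4)*(t^2 + 5*t + 4) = t*(t - 2)*(t + 2)^2*(t + 4)^2*(t + 1)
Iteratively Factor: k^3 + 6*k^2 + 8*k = (k + 4)*(k^2 + 2*k) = (k + 2)*(k + 4)*(k)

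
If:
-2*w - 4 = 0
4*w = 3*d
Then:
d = -8/3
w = -2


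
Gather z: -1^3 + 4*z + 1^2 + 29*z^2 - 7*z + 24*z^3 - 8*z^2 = 24*z^3 + 21*z^2 - 3*z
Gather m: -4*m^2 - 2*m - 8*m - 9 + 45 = -4*m^2 - 10*m + 36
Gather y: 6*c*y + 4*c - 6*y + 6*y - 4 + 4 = 6*c*y + 4*c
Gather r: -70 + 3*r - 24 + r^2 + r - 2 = r^2 + 4*r - 96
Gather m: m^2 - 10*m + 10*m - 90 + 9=m^2 - 81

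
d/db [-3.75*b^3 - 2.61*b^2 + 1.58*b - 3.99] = -11.25*b^2 - 5.22*b + 1.58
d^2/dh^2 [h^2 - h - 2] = 2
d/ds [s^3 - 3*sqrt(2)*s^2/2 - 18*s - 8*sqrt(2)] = 3*s^2 - 3*sqrt(2)*s - 18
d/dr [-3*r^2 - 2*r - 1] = -6*r - 2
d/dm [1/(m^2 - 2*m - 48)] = 2*(1 - m)/(-m^2 + 2*m + 48)^2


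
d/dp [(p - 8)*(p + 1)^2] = 3*(p - 5)*(p + 1)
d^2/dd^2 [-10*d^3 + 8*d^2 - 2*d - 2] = 16 - 60*d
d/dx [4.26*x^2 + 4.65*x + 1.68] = 8.52*x + 4.65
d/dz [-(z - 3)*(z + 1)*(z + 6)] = -3*z^2 - 8*z + 15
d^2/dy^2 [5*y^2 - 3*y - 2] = 10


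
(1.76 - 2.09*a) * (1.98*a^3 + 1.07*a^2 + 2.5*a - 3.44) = -4.1382*a^4 + 1.2485*a^3 - 3.3418*a^2 + 11.5896*a - 6.0544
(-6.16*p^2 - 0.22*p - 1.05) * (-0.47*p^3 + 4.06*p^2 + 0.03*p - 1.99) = 2.8952*p^5 - 24.9062*p^4 - 0.5845*p^3 + 7.9888*p^2 + 0.4063*p + 2.0895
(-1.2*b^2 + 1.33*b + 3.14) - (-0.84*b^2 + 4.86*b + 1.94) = -0.36*b^2 - 3.53*b + 1.2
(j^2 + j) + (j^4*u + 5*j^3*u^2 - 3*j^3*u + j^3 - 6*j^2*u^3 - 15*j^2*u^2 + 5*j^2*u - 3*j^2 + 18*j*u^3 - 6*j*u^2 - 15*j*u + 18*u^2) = j^4*u + 5*j^3*u^2 - 3*j^3*u + j^3 - 6*j^2*u^3 - 15*j^2*u^2 + 5*j^2*u - 2*j^2 + 18*j*u^3 - 6*j*u^2 - 15*j*u + j + 18*u^2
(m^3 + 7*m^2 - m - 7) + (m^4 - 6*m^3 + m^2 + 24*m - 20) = m^4 - 5*m^3 + 8*m^2 + 23*m - 27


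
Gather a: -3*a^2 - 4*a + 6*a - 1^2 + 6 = -3*a^2 + 2*a + 5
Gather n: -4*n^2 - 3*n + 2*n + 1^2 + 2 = -4*n^2 - n + 3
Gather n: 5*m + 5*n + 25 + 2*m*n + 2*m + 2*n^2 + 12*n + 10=7*m + 2*n^2 + n*(2*m + 17) + 35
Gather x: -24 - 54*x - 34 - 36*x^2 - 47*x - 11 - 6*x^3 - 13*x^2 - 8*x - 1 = -6*x^3 - 49*x^2 - 109*x - 70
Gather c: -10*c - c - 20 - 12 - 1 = -11*c - 33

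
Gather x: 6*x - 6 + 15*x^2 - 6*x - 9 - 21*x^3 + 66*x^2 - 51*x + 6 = -21*x^3 + 81*x^2 - 51*x - 9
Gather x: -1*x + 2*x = x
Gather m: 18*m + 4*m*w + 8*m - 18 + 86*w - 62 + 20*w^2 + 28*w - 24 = m*(4*w + 26) + 20*w^2 + 114*w - 104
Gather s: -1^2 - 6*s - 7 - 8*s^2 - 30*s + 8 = -8*s^2 - 36*s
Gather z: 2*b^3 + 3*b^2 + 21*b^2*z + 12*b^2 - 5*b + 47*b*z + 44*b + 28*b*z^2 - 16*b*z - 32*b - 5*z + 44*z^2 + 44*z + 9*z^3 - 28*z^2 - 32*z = 2*b^3 + 15*b^2 + 7*b + 9*z^3 + z^2*(28*b + 16) + z*(21*b^2 + 31*b + 7)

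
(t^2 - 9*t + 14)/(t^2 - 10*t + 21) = (t - 2)/(t - 3)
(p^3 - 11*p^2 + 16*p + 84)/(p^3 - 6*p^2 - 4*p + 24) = (p - 7)/(p - 2)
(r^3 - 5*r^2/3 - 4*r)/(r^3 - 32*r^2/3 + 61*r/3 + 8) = r*(3*r + 4)/(3*r^2 - 23*r - 8)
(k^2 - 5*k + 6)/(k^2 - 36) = (k^2 - 5*k + 6)/(k^2 - 36)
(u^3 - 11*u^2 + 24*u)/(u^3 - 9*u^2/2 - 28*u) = 2*(u - 3)/(2*u + 7)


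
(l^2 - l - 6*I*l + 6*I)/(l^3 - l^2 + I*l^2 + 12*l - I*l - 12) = (l - 6*I)/(l^2 + I*l + 12)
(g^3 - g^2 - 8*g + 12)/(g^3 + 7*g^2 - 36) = (g - 2)/(g + 6)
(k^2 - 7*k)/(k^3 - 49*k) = 1/(k + 7)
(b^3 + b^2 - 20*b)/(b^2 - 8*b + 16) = b*(b + 5)/(b - 4)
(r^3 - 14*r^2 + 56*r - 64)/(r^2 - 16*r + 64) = (r^2 - 6*r + 8)/(r - 8)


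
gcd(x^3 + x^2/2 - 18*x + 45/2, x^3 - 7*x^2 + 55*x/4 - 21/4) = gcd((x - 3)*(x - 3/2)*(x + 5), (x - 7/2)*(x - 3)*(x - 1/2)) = x - 3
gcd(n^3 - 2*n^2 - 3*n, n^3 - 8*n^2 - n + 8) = n + 1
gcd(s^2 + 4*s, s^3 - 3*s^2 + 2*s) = s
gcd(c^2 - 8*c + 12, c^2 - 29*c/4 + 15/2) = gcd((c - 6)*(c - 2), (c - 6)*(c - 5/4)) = c - 6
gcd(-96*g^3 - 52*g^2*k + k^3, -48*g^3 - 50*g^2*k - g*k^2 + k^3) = 48*g^2 + 2*g*k - k^2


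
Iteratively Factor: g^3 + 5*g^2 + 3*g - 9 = (g + 3)*(g^2 + 2*g - 3) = (g - 1)*(g + 3)*(g + 3)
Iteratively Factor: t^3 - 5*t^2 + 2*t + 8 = (t - 2)*(t^2 - 3*t - 4) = (t - 2)*(t + 1)*(t - 4)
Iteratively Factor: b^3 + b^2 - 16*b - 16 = (b + 1)*(b^2 - 16) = (b - 4)*(b + 1)*(b + 4)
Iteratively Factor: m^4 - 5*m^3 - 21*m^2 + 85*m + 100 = (m + 4)*(m^3 - 9*m^2 + 15*m + 25) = (m - 5)*(m + 4)*(m^2 - 4*m - 5) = (m - 5)*(m + 1)*(m + 4)*(m - 5)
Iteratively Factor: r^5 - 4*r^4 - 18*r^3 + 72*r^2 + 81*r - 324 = (r - 4)*(r^4 - 18*r^2 + 81) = (r - 4)*(r + 3)*(r^3 - 3*r^2 - 9*r + 27) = (r - 4)*(r - 3)*(r + 3)*(r^2 - 9) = (r - 4)*(r - 3)*(r + 3)^2*(r - 3)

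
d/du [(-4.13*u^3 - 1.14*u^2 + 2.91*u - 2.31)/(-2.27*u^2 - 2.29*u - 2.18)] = (9.3751*u^4 + 18.9154*u^3 + 36.2265*u^2 - 5.517*u - 11.6337)/(5.1529*u^4 + 10.3966*u^3 + 15.1413*u^2 + 9.9844*u + 4.7524)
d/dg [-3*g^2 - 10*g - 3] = -6*g - 10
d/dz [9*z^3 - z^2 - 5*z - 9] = 27*z^2 - 2*z - 5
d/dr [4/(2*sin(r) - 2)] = -2*cos(r)/(sin(r) - 1)^2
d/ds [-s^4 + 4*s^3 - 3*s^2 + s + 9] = -4*s^3 + 12*s^2 - 6*s + 1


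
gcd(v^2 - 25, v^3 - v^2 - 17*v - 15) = v - 5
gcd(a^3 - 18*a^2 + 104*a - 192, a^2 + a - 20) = a - 4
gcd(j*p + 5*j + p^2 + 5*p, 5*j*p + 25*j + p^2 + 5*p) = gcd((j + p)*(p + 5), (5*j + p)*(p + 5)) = p + 5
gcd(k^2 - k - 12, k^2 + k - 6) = k + 3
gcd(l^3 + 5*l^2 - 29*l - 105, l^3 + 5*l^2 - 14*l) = l + 7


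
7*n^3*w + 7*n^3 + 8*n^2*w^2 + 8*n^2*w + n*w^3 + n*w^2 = (n + w)*(7*n + w)*(n*w + n)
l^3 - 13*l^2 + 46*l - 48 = (l - 8)*(l - 3)*(l - 2)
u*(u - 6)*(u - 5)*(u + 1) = u^4 - 10*u^3 + 19*u^2 + 30*u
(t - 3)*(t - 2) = t^2 - 5*t + 6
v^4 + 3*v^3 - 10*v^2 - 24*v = v*(v - 3)*(v + 2)*(v + 4)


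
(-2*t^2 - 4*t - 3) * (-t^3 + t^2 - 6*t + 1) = 2*t^5 + 2*t^4 + 11*t^3 + 19*t^2 + 14*t - 3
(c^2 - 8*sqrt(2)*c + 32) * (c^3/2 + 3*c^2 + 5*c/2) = c^5/2 - 4*sqrt(2)*c^4 + 3*c^4 - 24*sqrt(2)*c^3 + 37*c^3/2 - 20*sqrt(2)*c^2 + 96*c^2 + 80*c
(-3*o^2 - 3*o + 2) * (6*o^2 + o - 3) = -18*o^4 - 21*o^3 + 18*o^2 + 11*o - 6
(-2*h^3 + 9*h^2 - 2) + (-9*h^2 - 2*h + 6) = -2*h^3 - 2*h + 4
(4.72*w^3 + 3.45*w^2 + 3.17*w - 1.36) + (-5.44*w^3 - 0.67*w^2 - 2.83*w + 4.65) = -0.720000000000001*w^3 + 2.78*w^2 + 0.34*w + 3.29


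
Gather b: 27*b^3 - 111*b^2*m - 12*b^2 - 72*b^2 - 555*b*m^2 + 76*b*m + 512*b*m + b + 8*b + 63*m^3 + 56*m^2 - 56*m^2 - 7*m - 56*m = 27*b^3 + b^2*(-111*m - 84) + b*(-555*m^2 + 588*m + 9) + 63*m^3 - 63*m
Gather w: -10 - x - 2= -x - 12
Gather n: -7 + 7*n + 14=7*n + 7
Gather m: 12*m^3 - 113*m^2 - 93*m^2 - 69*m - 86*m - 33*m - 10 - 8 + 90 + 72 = 12*m^3 - 206*m^2 - 188*m + 144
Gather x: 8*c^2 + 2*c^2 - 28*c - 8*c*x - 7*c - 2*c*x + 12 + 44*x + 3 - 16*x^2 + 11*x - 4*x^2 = 10*c^2 - 35*c - 20*x^2 + x*(55 - 10*c) + 15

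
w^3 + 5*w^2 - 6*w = w*(w - 1)*(w + 6)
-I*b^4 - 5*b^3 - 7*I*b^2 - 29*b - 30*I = (b - 5*I)*(b - 3*I)*(b + 2*I)*(-I*b + 1)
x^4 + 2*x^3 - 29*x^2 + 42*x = x*(x - 3)*(x - 2)*(x + 7)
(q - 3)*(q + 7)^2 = q^3 + 11*q^2 + 7*q - 147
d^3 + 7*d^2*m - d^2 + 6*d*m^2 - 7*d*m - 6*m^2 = (d - 1)*(d + m)*(d + 6*m)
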